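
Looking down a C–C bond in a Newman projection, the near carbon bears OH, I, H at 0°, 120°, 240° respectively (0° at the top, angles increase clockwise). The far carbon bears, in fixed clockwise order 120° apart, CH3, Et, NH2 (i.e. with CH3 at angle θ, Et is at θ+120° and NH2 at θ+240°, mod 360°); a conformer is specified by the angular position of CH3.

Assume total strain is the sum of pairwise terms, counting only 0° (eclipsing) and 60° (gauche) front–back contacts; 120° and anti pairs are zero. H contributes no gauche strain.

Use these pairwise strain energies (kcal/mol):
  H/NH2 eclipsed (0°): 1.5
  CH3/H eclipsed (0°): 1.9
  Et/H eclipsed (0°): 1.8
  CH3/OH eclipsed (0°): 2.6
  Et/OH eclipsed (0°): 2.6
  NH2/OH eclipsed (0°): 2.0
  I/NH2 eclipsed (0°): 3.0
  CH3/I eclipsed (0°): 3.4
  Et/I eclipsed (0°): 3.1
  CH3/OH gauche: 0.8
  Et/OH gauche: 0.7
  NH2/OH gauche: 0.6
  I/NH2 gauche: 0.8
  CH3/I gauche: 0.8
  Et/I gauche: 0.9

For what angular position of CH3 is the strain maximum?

240°

CH3 at 0° (eclipsed): OH–CH3 eclipsed, I–Et eclipsed, H–NH2 eclipsed; 2.6 + 3.1 + 1.5 = 7.2 kcal/mol.
CH3 at 60° (staggered): OH–CH3 gauche, OH–NH2 gauche, I–CH3 gauche, I–Et gauche; 0.8 + 0.6 + 0.8 + 0.9 = 3.1 kcal/mol.
CH3 at 120° (eclipsed): OH–NH2 eclipsed, I–CH3 eclipsed, H–Et eclipsed; 2.0 + 3.4 + 1.8 = 7.2 kcal/mol.
CH3 at 180° (staggered): OH–Et gauche, OH–NH2 gauche, I–CH3 gauche, I–NH2 gauche; 0.7 + 0.6 + 0.8 + 0.8 = 2.9 kcal/mol.
CH3 at 240° (eclipsed): OH–Et eclipsed, I–NH2 eclipsed, H–CH3 eclipsed; 2.6 + 3.0 + 1.9 = 7.5 kcal/mol.
CH3 at 300° (staggered): OH–CH3 gauche, OH–Et gauche, I–Et gauche, I–NH2 gauche; 0.8 + 0.7 + 0.9 + 0.8 = 3.2 kcal/mol.
The maximum (7.5 kcal/mol) occurs with CH3 at 240°.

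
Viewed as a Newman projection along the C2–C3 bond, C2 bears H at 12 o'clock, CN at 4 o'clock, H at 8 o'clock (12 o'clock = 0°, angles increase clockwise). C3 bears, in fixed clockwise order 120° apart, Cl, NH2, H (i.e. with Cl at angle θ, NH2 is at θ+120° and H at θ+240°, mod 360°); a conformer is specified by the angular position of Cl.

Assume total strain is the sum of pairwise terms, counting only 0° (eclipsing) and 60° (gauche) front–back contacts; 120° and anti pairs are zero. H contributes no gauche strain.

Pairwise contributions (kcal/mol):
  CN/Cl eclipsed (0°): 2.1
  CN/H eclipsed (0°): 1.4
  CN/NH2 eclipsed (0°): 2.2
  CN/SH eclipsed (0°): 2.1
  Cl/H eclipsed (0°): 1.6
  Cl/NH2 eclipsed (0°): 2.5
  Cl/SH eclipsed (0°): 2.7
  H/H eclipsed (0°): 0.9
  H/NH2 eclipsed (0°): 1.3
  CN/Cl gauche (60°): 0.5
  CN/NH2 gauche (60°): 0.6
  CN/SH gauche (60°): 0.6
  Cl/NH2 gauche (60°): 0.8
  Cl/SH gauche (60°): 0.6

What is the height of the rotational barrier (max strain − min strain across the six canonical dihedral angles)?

Cl at 0° is eclipsed. H at 0° is eclipsed with Cl at 0° (1.6); CN at 120° is eclipsed with NH2 at 120° (2.2); H at 240° is eclipsed with H at 240° (0.9). Total 4.7 kcal/mol.
Cl at 60° is staggered. CN at 120° is gauche with Cl at 60° (0.5); CN at 120° is gauche with NH2 at 180° (0.6). Total 1.1 kcal/mol.
Cl at 120° is eclipsed. H at 0° is eclipsed with H at 0° (0.9); CN at 120° is eclipsed with Cl at 120° (2.1); H at 240° is eclipsed with NH2 at 240° (1.3). Total 4.3 kcal/mol.
Cl at 180° is staggered. CN at 120° is gauche with Cl at 180° (0.5). Total 0.5 kcal/mol.
Cl at 240° is eclipsed. H at 0° is eclipsed with NH2 at 0° (1.3); CN at 120° is eclipsed with H at 120° (1.4); H at 240° is eclipsed with Cl at 240° (1.6). Total 4.3 kcal/mol.
Cl at 300° is staggered. CN at 120° is gauche with NH2 at 60° (0.6). Total 0.6 kcal/mol.
Max at 0° (4.7 kcal/mol), min at 180° (0.5 kcal/mol); barrier = 4.2 kcal/mol.

4.2 kcal/mol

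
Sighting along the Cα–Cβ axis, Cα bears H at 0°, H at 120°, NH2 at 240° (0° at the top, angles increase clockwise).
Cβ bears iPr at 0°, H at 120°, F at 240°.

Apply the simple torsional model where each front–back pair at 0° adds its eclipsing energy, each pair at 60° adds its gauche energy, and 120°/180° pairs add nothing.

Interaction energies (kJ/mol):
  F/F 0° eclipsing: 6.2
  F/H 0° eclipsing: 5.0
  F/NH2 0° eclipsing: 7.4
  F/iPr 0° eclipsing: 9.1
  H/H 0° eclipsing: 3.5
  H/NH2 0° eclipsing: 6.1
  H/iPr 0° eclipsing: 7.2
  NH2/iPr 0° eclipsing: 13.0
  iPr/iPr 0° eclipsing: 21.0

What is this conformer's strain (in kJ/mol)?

18.1 kJ/mol

This conformer (eclipsed): H–iPr eclipsed, H–H eclipsed, NH2–F eclipsed; 7.2 + 3.5 + 7.4 = 18.1 kJ/mol.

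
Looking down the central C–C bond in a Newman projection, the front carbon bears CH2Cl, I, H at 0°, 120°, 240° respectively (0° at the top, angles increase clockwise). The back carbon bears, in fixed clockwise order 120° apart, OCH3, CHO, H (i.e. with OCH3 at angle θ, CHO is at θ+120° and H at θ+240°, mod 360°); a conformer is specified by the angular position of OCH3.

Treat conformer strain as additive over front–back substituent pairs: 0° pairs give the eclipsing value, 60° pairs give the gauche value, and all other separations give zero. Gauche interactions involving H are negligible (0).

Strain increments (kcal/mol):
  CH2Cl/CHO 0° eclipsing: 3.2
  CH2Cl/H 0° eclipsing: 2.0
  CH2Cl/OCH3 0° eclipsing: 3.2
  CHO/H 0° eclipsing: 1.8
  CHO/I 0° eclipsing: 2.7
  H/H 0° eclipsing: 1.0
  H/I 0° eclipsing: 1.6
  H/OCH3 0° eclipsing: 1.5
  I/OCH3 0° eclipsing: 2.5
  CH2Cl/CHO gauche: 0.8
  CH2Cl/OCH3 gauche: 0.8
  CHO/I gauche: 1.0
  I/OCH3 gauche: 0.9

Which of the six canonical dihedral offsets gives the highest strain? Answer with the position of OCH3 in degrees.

0°

OCH3 at 0° (eclipsed): CH2Cl–OCH3 eclipsed, I–CHO eclipsed, H–H eclipsed; 3.2 + 2.7 + 1.0 = 6.9 kcal/mol.
OCH3 at 60° (staggered): CH2Cl–OCH3 gauche, I–OCH3 gauche, I–CHO gauche; 0.8 + 0.9 + 1.0 = 2.7 kcal/mol.
OCH3 at 120° (eclipsed): CH2Cl–H eclipsed, I–OCH3 eclipsed, H–CHO eclipsed; 2.0 + 2.5 + 1.8 = 6.3 kcal/mol.
OCH3 at 180° (staggered): CH2Cl–CHO gauche, I–OCH3 gauche; 0.8 + 0.9 = 1.7 kcal/mol.
OCH3 at 240° (eclipsed): CH2Cl–CHO eclipsed, I–H eclipsed, H–OCH3 eclipsed; 3.2 + 1.6 + 1.5 = 6.3 kcal/mol.
OCH3 at 300° (staggered): CH2Cl–OCH3 gauche, CH2Cl–CHO gauche, I–CHO gauche; 0.8 + 0.8 + 1.0 = 2.6 kcal/mol.
The maximum (6.9 kcal/mol) occurs with OCH3 at 0°.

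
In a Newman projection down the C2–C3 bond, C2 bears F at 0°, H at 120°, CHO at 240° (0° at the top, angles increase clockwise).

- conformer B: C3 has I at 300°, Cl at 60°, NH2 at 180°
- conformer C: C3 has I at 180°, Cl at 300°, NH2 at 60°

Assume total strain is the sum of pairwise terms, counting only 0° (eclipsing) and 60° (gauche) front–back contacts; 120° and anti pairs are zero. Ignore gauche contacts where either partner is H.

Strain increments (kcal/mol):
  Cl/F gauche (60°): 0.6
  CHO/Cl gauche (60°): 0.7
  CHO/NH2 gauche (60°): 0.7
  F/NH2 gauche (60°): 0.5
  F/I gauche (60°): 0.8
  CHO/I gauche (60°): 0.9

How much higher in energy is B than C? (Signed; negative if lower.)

B (staggered): F–I gauche, F–Cl gauche, CHO–I gauche, CHO–NH2 gauche; 0.8 + 0.6 + 0.9 + 0.7 = 3.0 kcal/mol.
C (staggered): F–Cl gauche, F–NH2 gauche, CHO–I gauche, CHO–Cl gauche; 0.6 + 0.5 + 0.9 + 0.7 = 2.7 kcal/mol.
E(B) − E(C) = 3.0 − 2.7 = +0.3 kcal/mol.

+0.3 kcal/mol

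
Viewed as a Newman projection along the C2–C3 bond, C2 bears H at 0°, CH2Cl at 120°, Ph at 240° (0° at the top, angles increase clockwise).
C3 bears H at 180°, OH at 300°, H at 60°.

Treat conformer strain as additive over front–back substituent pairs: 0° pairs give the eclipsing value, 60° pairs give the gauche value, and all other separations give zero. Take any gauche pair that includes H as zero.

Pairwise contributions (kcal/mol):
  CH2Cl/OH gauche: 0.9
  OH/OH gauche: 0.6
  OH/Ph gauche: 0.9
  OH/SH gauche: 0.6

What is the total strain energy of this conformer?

This conformer is staggered. Ph at 240° is gauche with OH at 300° (0.9). Total 0.9 kcal/mol.

0.9 kcal/mol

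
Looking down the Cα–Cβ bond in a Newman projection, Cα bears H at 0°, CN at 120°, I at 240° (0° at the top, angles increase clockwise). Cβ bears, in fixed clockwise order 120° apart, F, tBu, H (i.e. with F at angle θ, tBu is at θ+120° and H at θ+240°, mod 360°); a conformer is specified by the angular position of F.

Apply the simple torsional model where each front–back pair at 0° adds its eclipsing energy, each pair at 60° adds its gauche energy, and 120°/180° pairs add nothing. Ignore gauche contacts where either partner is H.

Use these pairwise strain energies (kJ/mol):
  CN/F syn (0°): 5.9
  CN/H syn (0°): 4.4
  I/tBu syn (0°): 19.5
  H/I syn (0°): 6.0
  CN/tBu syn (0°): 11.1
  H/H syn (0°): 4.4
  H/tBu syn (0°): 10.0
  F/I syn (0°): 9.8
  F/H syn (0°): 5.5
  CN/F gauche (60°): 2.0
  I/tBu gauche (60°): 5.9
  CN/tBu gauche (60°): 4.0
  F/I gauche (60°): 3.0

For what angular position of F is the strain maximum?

120°

F at 0° (eclipsed): H–F eclipsed, CN–tBu eclipsed, I–H eclipsed; 5.5 + 11.1 + 6.0 = 22.6 kJ/mol.
F at 60° (staggered): CN–F gauche, CN–tBu gauche, I–tBu gauche; 2.0 + 4.0 + 5.9 = 11.9 kJ/mol.
F at 120° (eclipsed): H–H eclipsed, CN–F eclipsed, I–tBu eclipsed; 4.4 + 5.9 + 19.5 = 29.8 kJ/mol.
F at 180° (staggered): CN–F gauche, I–F gauche, I–tBu gauche; 2.0 + 3.0 + 5.9 = 10.9 kJ/mol.
F at 240° (eclipsed): H–tBu eclipsed, CN–H eclipsed, I–F eclipsed; 10.0 + 4.4 + 9.8 = 24.2 kJ/mol.
F at 300° (staggered): CN–tBu gauche, I–F gauche; 4.0 + 3.0 = 7.0 kJ/mol.
The maximum (29.8 kJ/mol) occurs with F at 120°.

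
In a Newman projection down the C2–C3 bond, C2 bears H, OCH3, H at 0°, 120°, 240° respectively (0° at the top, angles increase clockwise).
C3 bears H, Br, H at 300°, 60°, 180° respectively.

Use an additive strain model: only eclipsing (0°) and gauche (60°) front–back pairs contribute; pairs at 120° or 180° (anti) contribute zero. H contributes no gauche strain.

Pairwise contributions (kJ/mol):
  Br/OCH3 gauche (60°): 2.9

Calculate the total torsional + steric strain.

2.9 kJ/mol

This conformer (staggered): OCH3–Br gauche; 2.9 = 2.9 kJ/mol.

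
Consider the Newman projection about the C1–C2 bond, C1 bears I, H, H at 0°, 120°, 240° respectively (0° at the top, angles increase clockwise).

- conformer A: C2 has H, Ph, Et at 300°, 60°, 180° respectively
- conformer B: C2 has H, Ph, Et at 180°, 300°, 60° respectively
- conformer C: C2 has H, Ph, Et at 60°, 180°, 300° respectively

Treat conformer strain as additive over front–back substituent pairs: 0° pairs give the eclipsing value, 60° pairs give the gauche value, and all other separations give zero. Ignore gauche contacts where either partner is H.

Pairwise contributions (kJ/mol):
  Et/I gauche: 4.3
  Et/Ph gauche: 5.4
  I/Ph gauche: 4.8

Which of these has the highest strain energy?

B

A (staggered): I(0°)/Ph(60°) gauche 4.8 → 4.8 kJ/mol.
B (staggered): I(0°)/Ph(300°) gauche 4.8; I(0°)/Et(60°) gauche 4.3 → 9.1 kJ/mol.
C (staggered): I(0°)/Et(300°) gauche 4.3 → 4.3 kJ/mol.
B has the highest total (9.1 kJ/mol).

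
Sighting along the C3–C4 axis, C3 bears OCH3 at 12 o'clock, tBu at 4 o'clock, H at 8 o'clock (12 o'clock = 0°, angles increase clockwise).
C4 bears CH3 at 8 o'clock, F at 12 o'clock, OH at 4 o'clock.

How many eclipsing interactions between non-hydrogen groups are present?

2

Non-H eclipsing pairs: OCH3(0°)/F(0°); tBu(120°)/OH(120°) — 2 interactions.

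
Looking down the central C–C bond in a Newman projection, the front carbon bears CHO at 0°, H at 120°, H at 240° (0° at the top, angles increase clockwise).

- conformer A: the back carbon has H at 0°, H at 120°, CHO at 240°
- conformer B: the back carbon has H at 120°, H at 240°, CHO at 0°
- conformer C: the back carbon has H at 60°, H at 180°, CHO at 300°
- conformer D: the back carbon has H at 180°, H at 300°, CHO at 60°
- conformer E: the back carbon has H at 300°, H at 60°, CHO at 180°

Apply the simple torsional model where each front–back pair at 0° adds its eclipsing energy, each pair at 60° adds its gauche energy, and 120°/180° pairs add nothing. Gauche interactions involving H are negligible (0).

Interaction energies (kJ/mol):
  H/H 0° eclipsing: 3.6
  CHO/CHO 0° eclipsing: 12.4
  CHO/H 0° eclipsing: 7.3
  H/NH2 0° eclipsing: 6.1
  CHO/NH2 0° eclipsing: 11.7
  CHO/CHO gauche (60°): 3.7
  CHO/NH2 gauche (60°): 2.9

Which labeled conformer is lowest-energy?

A is eclipsed. CHO at 0° is eclipsed with H at 0° (7.3); H at 120° is eclipsed with H at 120° (3.6); H at 240° is eclipsed with CHO at 240° (7.3). Total 18.2 kJ/mol.
B is eclipsed. CHO at 0° is eclipsed with CHO at 0° (12.4); H at 120° is eclipsed with H at 120° (3.6); H at 240° is eclipsed with H at 240° (3.6). Total 19.6 kJ/mol.
C is staggered. CHO at 0° is gauche with CHO at 300° (3.7). Total 3.7 kJ/mol.
D is staggered. CHO at 0° is gauche with CHO at 60° (3.7). Total 3.7 kJ/mol.
E (staggered): no non-H gauche contacts → 0.0 kJ/mol.
E has the lowest total (0.0 kJ/mol).

E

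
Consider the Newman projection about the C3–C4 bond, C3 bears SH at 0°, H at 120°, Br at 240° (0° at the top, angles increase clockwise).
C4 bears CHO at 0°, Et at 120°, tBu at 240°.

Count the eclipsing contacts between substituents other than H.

Non-H eclipsing pairs: SH(0°)/CHO(0°); Br(240°)/tBu(240°) — 2 interactions.

2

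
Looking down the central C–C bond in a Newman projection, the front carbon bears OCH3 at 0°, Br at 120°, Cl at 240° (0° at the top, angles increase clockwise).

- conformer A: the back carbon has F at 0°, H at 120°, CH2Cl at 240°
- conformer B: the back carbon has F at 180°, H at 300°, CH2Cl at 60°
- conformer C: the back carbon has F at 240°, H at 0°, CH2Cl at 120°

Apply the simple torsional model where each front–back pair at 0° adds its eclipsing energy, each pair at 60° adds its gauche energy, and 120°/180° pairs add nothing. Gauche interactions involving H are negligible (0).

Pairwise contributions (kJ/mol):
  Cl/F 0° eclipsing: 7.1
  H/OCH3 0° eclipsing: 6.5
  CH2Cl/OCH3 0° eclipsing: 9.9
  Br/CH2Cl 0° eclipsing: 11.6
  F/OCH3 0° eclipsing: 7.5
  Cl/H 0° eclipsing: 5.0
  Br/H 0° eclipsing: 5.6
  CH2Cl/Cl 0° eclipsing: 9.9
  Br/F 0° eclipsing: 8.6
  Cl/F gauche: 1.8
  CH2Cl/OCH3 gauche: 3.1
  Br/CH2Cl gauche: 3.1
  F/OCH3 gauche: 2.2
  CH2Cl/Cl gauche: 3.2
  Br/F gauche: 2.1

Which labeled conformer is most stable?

A (eclipsed): OCH3–F eclipsed, Br–H eclipsed, Cl–CH2Cl eclipsed; 7.5 + 5.6 + 9.9 = 23.0 kJ/mol.
B (staggered): OCH3–CH2Cl gauche, Br–F gauche, Br–CH2Cl gauche, Cl–F gauche; 3.1 + 2.1 + 3.1 + 1.8 = 10.1 kJ/mol.
C (eclipsed): OCH3–H eclipsed, Br–CH2Cl eclipsed, Cl–F eclipsed; 6.5 + 11.6 + 7.1 = 25.2 kJ/mol.
B has the lowest total (10.1 kJ/mol).

B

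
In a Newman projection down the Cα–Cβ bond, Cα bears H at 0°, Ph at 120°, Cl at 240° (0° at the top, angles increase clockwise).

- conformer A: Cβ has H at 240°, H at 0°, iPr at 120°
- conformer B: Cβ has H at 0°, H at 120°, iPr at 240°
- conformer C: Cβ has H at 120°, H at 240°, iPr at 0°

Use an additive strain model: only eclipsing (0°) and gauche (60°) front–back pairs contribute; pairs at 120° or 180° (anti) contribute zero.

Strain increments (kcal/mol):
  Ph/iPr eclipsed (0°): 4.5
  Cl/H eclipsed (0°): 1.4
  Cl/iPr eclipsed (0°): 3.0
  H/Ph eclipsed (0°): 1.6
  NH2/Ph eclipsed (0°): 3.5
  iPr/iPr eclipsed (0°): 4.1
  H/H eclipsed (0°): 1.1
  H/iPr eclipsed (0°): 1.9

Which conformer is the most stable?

C

A is eclipsed. H at 0° is eclipsed with H at 0° (1.1); Ph at 120° is eclipsed with iPr at 120° (4.5); Cl at 240° is eclipsed with H at 240° (1.4). Total 7.0 kcal/mol.
B is eclipsed. H at 0° is eclipsed with H at 0° (1.1); Ph at 120° is eclipsed with H at 120° (1.6); Cl at 240° is eclipsed with iPr at 240° (3.0). Total 5.7 kcal/mol.
C is eclipsed. H at 0° is eclipsed with iPr at 0° (1.9); Ph at 120° is eclipsed with H at 120° (1.6); Cl at 240° is eclipsed with H at 240° (1.4). Total 4.9 kcal/mol.
C has the lowest total (4.9 kcal/mol).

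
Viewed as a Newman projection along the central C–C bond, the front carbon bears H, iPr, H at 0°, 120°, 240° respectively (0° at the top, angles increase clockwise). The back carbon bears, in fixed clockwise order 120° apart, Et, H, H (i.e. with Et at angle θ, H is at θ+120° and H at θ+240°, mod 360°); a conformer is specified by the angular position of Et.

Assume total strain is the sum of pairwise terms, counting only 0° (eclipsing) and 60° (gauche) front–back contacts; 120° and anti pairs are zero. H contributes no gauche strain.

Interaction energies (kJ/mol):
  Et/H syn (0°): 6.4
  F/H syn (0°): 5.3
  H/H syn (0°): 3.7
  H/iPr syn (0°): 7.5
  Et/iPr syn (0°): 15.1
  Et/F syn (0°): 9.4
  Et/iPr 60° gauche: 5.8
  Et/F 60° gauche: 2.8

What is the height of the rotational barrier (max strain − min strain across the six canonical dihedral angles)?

22.5 kJ/mol

Et at 0° (eclipsed): H(0°)/Et(0°) eclipsed 6.4; iPr(120°)/H(120°) eclipsed 7.5; H(240°)/H(240°) eclipsed 3.7 → 17.6 kJ/mol.
Et at 60° (staggered): iPr(120°)/Et(60°) gauche 5.8 → 5.8 kJ/mol.
Et at 120° (eclipsed): H(0°)/H(0°) eclipsed 3.7; iPr(120°)/Et(120°) eclipsed 15.1; H(240°)/H(240°) eclipsed 3.7 → 22.5 kJ/mol.
Et at 180° (staggered): iPr(120°)/Et(180°) gauche 5.8 → 5.8 kJ/mol.
Et at 240° (eclipsed): H(0°)/H(0°) eclipsed 3.7; iPr(120°)/H(120°) eclipsed 7.5; H(240°)/Et(240°) eclipsed 6.4 → 17.6 kJ/mol.
Et at 300° (staggered): no non-H gauche contacts → 0.0 kJ/mol.
Max at 120° (22.5 kJ/mol), min at 300° (0.0 kJ/mol); barrier = 22.5 kJ/mol.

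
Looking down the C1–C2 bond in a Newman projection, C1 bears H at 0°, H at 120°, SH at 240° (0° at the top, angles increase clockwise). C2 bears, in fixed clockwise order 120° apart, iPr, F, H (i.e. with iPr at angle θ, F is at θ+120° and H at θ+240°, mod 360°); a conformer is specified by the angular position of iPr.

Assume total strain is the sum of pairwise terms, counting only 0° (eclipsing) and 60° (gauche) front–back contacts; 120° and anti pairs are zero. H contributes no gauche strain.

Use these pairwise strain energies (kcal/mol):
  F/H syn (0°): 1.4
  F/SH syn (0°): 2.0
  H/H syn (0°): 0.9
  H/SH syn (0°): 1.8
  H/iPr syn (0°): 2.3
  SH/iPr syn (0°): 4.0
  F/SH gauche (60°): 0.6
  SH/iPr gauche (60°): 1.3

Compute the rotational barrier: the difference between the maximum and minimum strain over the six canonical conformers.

5.7 kcal/mol

iPr at 0° (eclipsed): H(0°)/iPr(0°) eclipsed 2.3; H(120°)/F(120°) eclipsed 1.4; SH(240°)/H(240°) eclipsed 1.8 → 5.5 kcal/mol.
iPr at 60° (staggered): SH(240°)/F(180°) gauche 0.6 → 0.6 kcal/mol.
iPr at 120° (eclipsed): H(0°)/H(0°) eclipsed 0.9; H(120°)/iPr(120°) eclipsed 2.3; SH(240°)/F(240°) eclipsed 2.0 → 5.2 kcal/mol.
iPr at 180° (staggered): SH(240°)/iPr(180°) gauche 1.3; SH(240°)/F(300°) gauche 0.6 → 1.9 kcal/mol.
iPr at 240° (eclipsed): H(0°)/F(0°) eclipsed 1.4; H(120°)/H(120°) eclipsed 0.9; SH(240°)/iPr(240°) eclipsed 4.0 → 6.3 kcal/mol.
iPr at 300° (staggered): SH(240°)/iPr(300°) gauche 1.3 → 1.3 kcal/mol.
Max at 240° (6.3 kcal/mol), min at 60° (0.6 kcal/mol); barrier = 5.7 kcal/mol.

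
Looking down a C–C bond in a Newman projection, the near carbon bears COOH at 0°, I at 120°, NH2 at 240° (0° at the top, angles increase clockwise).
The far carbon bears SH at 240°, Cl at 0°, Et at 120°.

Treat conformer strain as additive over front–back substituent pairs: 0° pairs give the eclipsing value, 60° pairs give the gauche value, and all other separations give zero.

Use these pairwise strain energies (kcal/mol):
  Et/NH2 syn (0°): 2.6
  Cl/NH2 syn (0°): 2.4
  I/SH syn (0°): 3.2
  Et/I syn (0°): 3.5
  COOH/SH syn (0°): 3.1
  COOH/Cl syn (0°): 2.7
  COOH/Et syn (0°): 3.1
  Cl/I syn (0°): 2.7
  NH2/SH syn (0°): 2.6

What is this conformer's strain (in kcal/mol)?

8.8 kcal/mol

This conformer (eclipsed): COOH(0°)/Cl(0°) eclipsed 2.7; I(120°)/Et(120°) eclipsed 3.5; NH2(240°)/SH(240°) eclipsed 2.6 → 8.8 kcal/mol.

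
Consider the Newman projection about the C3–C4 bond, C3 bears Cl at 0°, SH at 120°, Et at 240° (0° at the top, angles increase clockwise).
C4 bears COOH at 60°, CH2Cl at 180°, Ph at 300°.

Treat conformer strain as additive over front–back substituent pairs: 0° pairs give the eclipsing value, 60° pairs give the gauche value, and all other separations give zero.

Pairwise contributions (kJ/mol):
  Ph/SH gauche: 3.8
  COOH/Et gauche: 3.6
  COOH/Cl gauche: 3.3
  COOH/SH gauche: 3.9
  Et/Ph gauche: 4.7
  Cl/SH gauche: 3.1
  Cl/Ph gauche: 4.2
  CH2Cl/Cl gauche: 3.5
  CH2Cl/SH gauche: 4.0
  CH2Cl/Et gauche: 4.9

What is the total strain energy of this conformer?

This conformer is staggered. Cl at 0° is gauche with COOH at 60° (3.3); Cl at 0° is gauche with Ph at 300° (4.2); SH at 120° is gauche with COOH at 60° (3.9); SH at 120° is gauche with CH2Cl at 180° (4.0); Et at 240° is gauche with CH2Cl at 180° (4.9); Et at 240° is gauche with Ph at 300° (4.7). Total 25.0 kJ/mol.

25.0 kJ/mol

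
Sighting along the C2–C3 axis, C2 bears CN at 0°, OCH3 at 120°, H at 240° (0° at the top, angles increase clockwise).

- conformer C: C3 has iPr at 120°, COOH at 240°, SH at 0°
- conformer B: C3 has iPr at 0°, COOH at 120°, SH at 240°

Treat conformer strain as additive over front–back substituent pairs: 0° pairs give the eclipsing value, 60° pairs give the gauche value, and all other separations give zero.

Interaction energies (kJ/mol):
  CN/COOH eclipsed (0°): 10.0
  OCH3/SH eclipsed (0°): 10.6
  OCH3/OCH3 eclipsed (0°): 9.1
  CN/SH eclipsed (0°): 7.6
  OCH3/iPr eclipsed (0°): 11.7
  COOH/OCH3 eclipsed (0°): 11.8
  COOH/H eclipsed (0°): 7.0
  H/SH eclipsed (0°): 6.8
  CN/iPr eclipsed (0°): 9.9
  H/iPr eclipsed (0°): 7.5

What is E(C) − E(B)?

-2.2 kJ/mol

C (eclipsed): CN(0°)/SH(0°) eclipsed 7.6; OCH3(120°)/iPr(120°) eclipsed 11.7; H(240°)/COOH(240°) eclipsed 7.0 → 26.3 kJ/mol.
B (eclipsed): CN(0°)/iPr(0°) eclipsed 9.9; OCH3(120°)/COOH(120°) eclipsed 11.8; H(240°)/SH(240°) eclipsed 6.8 → 28.5 kJ/mol.
E(C) − E(B) = 26.3 − 28.5 = -2.2 kJ/mol.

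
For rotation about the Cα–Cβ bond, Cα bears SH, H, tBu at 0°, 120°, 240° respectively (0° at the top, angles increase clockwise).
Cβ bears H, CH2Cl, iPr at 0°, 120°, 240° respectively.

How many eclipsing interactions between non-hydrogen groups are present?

1

Non-H eclipsing pairs: tBu(240°)/iPr(240°) — 1 interaction.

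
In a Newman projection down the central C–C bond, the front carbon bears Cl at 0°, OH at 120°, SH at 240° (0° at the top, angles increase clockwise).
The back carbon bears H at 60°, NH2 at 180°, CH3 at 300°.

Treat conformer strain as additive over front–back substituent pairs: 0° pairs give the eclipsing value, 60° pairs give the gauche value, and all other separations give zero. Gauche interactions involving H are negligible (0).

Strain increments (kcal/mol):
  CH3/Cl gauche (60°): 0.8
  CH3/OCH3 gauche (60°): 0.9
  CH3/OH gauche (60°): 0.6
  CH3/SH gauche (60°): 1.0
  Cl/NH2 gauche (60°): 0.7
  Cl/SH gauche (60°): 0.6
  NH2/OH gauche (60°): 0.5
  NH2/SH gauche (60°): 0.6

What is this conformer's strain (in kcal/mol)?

2.9 kcal/mol

This conformer (staggered): Cl(0°)/CH3(300°) gauche 0.8; OH(120°)/NH2(180°) gauche 0.5; SH(240°)/NH2(180°) gauche 0.6; SH(240°)/CH3(300°) gauche 1.0 → 2.9 kcal/mol.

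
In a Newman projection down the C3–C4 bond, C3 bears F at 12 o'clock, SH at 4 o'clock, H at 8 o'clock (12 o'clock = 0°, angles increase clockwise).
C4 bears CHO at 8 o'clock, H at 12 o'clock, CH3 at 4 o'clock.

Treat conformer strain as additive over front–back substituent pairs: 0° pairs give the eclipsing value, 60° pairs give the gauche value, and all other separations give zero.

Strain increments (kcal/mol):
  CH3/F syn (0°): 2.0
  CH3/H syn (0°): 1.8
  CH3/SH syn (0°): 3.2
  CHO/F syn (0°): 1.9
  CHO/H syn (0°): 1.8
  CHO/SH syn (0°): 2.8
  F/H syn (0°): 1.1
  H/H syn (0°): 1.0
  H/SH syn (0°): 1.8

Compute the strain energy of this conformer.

This conformer is eclipsed. F at 0° is eclipsed with H at 0° (1.1); SH at 120° is eclipsed with CH3 at 120° (3.2); H at 240° is eclipsed with CHO at 240° (1.8). Total 6.1 kcal/mol.

6.1 kcal/mol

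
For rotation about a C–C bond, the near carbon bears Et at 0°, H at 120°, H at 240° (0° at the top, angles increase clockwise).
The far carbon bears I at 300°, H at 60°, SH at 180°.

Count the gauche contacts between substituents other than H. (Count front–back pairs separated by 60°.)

1

Non-H gauche pairs: Et(0°)/I(300°) — 1 interaction.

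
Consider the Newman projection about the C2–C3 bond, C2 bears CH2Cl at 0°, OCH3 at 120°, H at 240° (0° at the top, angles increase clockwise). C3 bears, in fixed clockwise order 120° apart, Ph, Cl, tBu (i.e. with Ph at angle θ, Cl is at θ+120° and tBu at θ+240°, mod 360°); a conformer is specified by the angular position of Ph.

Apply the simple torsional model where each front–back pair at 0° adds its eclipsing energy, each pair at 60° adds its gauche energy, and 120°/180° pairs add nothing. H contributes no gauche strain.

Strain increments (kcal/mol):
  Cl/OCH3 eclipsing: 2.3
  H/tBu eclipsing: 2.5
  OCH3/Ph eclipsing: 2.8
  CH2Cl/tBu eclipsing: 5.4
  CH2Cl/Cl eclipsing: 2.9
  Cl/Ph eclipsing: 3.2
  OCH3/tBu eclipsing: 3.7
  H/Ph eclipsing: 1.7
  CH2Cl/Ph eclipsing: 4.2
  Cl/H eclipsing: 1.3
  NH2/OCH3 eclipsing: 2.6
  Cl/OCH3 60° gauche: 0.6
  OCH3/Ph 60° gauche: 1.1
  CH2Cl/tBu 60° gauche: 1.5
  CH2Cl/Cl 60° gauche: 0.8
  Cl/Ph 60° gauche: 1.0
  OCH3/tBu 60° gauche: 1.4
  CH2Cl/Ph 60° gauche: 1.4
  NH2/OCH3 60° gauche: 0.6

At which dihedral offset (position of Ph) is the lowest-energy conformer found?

Ph at 0° (eclipsed): CH2Cl(0°)/Ph(0°) eclipsed 4.2; OCH3(120°)/Cl(120°) eclipsed 2.3; H(240°)/tBu(240°) eclipsed 2.5 → 9.0 kcal/mol.
Ph at 60° (staggered): CH2Cl(0°)/Ph(60°) gauche 1.4; CH2Cl(0°)/tBu(300°) gauche 1.5; OCH3(120°)/Ph(60°) gauche 1.1; OCH3(120°)/Cl(180°) gauche 0.6 → 4.6 kcal/mol.
Ph at 120° (eclipsed): CH2Cl(0°)/tBu(0°) eclipsed 5.4; OCH3(120°)/Ph(120°) eclipsed 2.8; H(240°)/Cl(240°) eclipsed 1.3 → 9.5 kcal/mol.
Ph at 180° (staggered): CH2Cl(0°)/Cl(300°) gauche 0.8; CH2Cl(0°)/tBu(60°) gauche 1.5; OCH3(120°)/Ph(180°) gauche 1.1; OCH3(120°)/tBu(60°) gauche 1.4 → 4.8 kcal/mol.
Ph at 240° (eclipsed): CH2Cl(0°)/Cl(0°) eclipsed 2.9; OCH3(120°)/tBu(120°) eclipsed 3.7; H(240°)/Ph(240°) eclipsed 1.7 → 8.3 kcal/mol.
Ph at 300° (staggered): CH2Cl(0°)/Ph(300°) gauche 1.4; CH2Cl(0°)/Cl(60°) gauche 0.8; OCH3(120°)/Cl(60°) gauche 0.6; OCH3(120°)/tBu(180°) gauche 1.4 → 4.2 kcal/mol.
The minimum (4.2 kcal/mol) occurs with Ph at 300°.

300°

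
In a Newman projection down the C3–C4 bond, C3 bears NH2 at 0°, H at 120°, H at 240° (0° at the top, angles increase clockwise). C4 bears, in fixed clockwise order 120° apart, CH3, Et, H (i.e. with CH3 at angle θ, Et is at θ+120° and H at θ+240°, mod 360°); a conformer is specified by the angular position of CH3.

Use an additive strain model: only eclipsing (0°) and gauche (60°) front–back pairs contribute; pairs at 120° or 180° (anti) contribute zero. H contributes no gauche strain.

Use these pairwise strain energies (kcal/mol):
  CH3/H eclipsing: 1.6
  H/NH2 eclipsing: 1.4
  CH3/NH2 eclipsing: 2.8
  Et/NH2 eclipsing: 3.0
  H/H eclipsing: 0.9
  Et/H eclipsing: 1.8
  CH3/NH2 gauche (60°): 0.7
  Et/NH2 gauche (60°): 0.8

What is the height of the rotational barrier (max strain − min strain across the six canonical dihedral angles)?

CH3 at 0° (eclipsed): NH2–CH3 eclipsed, H–Et eclipsed, H–H eclipsed; 2.8 + 1.8 + 0.9 = 5.5 kcal/mol.
CH3 at 60° (staggered): NH2–CH3 gauche; 0.7 = 0.7 kcal/mol.
CH3 at 120° (eclipsed): NH2–H eclipsed, H–CH3 eclipsed, H–Et eclipsed; 1.4 + 1.6 + 1.8 = 4.8 kcal/mol.
CH3 at 180° (staggered): NH2–Et gauche; 0.8 = 0.8 kcal/mol.
CH3 at 240° (eclipsed): NH2–Et eclipsed, H–H eclipsed, H–CH3 eclipsed; 3.0 + 0.9 + 1.6 = 5.5 kcal/mol.
CH3 at 300° (staggered): NH2–CH3 gauche, NH2–Et gauche; 0.7 + 0.8 = 1.5 kcal/mol.
Max at 0° (5.5 kcal/mol), min at 60° (0.7 kcal/mol); barrier = 4.8 kcal/mol.

4.8 kcal/mol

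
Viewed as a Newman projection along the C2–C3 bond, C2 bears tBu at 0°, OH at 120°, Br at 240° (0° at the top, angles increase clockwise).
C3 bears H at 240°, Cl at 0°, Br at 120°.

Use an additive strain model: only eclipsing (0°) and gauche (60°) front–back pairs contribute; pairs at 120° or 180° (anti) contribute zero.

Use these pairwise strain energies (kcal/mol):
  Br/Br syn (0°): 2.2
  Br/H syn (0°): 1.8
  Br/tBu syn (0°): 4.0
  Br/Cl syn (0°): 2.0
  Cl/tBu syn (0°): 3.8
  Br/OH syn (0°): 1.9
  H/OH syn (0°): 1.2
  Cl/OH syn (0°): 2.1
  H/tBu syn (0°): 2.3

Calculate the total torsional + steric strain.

7.5 kcal/mol

This conformer (eclipsed): tBu–Cl eclipsed, OH–Br eclipsed, Br–H eclipsed; 3.8 + 1.9 + 1.8 = 7.5 kcal/mol.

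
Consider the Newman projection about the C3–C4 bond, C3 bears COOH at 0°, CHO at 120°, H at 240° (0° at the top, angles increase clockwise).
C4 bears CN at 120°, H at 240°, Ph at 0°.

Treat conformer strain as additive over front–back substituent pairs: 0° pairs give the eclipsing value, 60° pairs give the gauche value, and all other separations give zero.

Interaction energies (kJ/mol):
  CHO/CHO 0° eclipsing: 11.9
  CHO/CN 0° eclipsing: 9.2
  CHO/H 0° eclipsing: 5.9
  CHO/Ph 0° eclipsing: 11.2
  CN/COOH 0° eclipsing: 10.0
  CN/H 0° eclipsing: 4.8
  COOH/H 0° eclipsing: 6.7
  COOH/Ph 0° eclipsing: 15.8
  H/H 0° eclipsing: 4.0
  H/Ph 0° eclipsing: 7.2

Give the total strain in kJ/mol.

29.0 kJ/mol

This conformer (eclipsed): COOH–Ph eclipsed, CHO–CN eclipsed, H–H eclipsed; 15.8 + 9.2 + 4.0 = 29.0 kJ/mol.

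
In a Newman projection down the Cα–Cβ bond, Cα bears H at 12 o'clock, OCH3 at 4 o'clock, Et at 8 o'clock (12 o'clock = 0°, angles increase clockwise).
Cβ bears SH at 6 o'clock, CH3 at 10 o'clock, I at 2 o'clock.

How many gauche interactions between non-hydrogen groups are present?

Non-H gauche pairs: OCH3(120°)/SH(180°); OCH3(120°)/I(60°); Et(240°)/SH(180°); Et(240°)/CH3(300°) — 4 interactions.

4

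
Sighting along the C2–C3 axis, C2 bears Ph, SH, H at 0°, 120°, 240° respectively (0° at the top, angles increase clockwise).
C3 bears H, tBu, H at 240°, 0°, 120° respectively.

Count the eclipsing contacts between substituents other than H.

1

Non-H eclipsing pairs: Ph(0°)/tBu(0°) — 1 interaction.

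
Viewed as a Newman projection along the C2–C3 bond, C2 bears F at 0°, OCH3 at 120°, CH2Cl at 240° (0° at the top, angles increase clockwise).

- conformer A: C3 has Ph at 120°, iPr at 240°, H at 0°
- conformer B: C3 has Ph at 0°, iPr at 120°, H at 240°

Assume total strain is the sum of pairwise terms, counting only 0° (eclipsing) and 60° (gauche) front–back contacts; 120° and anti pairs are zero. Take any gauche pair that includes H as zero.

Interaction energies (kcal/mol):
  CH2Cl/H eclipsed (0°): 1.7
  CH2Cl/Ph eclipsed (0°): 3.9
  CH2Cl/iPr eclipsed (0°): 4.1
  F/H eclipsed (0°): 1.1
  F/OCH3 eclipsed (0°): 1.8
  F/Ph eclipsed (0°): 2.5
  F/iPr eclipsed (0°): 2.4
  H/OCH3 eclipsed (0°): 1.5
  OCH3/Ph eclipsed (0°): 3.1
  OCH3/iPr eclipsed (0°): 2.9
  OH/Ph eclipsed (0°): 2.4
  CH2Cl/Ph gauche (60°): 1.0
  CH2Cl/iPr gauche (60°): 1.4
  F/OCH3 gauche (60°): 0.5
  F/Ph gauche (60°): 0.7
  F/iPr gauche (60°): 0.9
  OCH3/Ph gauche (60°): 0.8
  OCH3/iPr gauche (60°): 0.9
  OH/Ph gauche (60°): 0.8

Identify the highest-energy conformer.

A

A (eclipsed): F–H eclipsed, OCH3–Ph eclipsed, CH2Cl–iPr eclipsed; 1.1 + 3.1 + 4.1 = 8.3 kcal/mol.
B (eclipsed): F–Ph eclipsed, OCH3–iPr eclipsed, CH2Cl–H eclipsed; 2.5 + 2.9 + 1.7 = 7.1 kcal/mol.
A has the highest total (8.3 kcal/mol).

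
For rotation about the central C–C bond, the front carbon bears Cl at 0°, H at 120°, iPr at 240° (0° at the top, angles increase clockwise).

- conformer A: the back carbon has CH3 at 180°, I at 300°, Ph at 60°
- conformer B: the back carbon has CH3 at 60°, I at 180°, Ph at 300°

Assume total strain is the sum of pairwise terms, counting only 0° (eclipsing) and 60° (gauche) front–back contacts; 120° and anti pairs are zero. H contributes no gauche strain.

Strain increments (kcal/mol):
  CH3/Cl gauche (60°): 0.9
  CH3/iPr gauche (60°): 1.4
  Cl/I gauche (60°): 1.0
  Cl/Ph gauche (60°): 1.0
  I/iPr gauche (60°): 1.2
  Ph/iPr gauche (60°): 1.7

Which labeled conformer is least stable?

B

A (staggered): Cl–I gauche, Cl–Ph gauche, iPr–CH3 gauche, iPr–I gauche; 1.0 + 1.0 + 1.4 + 1.2 = 4.6 kcal/mol.
B (staggered): Cl–CH3 gauche, Cl–Ph gauche, iPr–I gauche, iPr–Ph gauche; 0.9 + 1.0 + 1.2 + 1.7 = 4.8 kcal/mol.
B has the highest total (4.8 kcal/mol).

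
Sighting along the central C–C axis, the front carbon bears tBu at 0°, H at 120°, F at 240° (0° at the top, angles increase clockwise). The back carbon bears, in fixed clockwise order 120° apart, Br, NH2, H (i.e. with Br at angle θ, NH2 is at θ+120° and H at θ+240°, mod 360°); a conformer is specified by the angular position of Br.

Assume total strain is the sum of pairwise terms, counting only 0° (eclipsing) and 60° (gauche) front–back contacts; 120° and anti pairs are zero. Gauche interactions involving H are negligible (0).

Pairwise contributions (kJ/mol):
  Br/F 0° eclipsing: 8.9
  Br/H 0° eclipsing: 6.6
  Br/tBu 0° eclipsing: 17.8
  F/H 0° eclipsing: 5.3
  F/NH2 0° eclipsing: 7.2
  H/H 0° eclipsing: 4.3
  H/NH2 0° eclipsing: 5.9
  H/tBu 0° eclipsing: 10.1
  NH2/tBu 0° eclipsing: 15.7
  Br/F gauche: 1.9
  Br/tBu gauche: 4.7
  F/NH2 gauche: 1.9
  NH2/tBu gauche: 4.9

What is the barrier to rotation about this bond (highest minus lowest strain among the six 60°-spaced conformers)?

Br at 0° (eclipsed): tBu(0°)/Br(0°) eclipsed 17.8; H(120°)/NH2(120°) eclipsed 5.9; F(240°)/H(240°) eclipsed 5.3 → 29.0 kJ/mol.
Br at 60° (staggered): tBu(0°)/Br(60°) gauche 4.7; F(240°)/NH2(180°) gauche 1.9 → 6.6 kJ/mol.
Br at 120° (eclipsed): tBu(0°)/H(0°) eclipsed 10.1; H(120°)/Br(120°) eclipsed 6.6; F(240°)/NH2(240°) eclipsed 7.2 → 23.9 kJ/mol.
Br at 180° (staggered): tBu(0°)/NH2(300°) gauche 4.9; F(240°)/Br(180°) gauche 1.9; F(240°)/NH2(300°) gauche 1.9 → 8.7 kJ/mol.
Br at 240° (eclipsed): tBu(0°)/NH2(0°) eclipsed 15.7; H(120°)/H(120°) eclipsed 4.3; F(240°)/Br(240°) eclipsed 8.9 → 28.9 kJ/mol.
Br at 300° (staggered): tBu(0°)/Br(300°) gauche 4.7; tBu(0°)/NH2(60°) gauche 4.9; F(240°)/Br(300°) gauche 1.9 → 11.5 kJ/mol.
Max at 0° (29.0 kJ/mol), min at 60° (6.6 kJ/mol); barrier = 22.4 kJ/mol.

22.4 kJ/mol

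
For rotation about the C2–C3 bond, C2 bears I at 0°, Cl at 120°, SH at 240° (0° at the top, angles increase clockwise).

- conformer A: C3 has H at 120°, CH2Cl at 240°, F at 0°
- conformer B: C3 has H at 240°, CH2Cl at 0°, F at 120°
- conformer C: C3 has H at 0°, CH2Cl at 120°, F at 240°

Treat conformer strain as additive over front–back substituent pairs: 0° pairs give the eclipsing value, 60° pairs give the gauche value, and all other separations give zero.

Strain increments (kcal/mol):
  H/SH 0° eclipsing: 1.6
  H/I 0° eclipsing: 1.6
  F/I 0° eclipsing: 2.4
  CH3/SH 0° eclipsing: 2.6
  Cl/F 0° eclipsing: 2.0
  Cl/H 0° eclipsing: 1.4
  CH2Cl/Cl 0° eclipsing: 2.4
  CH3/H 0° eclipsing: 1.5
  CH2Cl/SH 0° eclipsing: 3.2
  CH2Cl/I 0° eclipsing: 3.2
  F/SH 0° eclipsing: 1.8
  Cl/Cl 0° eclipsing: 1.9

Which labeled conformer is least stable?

A

A is eclipsed. I at 0° is eclipsed with F at 0° (2.4); Cl at 120° is eclipsed with H at 120° (1.4); SH at 240° is eclipsed with CH2Cl at 240° (3.2). Total 7.0 kcal/mol.
B is eclipsed. I at 0° is eclipsed with CH2Cl at 0° (3.2); Cl at 120° is eclipsed with F at 120° (2.0); SH at 240° is eclipsed with H at 240° (1.6). Total 6.8 kcal/mol.
C is eclipsed. I at 0° is eclipsed with H at 0° (1.6); Cl at 120° is eclipsed with CH2Cl at 120° (2.4); SH at 240° is eclipsed with F at 240° (1.8). Total 5.8 kcal/mol.
A has the highest total (7.0 kcal/mol).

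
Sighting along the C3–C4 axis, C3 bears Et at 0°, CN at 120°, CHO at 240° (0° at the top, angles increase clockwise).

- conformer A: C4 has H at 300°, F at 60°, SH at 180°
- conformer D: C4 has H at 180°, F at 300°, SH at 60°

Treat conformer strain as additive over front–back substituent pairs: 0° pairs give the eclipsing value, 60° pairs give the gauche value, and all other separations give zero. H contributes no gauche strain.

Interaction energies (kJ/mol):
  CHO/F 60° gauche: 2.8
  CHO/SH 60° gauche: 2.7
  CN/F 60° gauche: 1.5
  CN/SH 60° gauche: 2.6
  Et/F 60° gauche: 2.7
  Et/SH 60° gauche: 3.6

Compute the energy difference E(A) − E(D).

A (staggered): Et–F gauche, CN–F gauche, CN–SH gauche, CHO–SH gauche; 2.7 + 1.5 + 2.6 + 2.7 = 9.5 kJ/mol.
D (staggered): Et–F gauche, Et–SH gauche, CN–SH gauche, CHO–F gauche; 2.7 + 3.6 + 2.6 + 2.8 = 11.7 kJ/mol.
E(A) − E(D) = 9.5 − 11.7 = -2.2 kJ/mol.

-2.2 kJ/mol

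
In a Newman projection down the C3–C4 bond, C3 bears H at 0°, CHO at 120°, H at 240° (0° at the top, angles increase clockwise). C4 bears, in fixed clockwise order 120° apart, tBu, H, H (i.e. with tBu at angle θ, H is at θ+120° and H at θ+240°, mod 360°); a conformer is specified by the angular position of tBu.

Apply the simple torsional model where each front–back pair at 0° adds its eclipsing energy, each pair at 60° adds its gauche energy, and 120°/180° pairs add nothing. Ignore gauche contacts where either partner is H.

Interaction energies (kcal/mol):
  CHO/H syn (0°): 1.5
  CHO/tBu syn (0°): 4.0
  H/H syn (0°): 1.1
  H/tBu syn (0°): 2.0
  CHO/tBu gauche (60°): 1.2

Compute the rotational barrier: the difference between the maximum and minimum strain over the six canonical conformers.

tBu at 0° (eclipsed): H(0°)/tBu(0°) eclipsed 2.0; CHO(120°)/H(120°) eclipsed 1.5; H(240°)/H(240°) eclipsed 1.1 → 4.6 kcal/mol.
tBu at 60° (staggered): CHO(120°)/tBu(60°) gauche 1.2 → 1.2 kcal/mol.
tBu at 120° (eclipsed): H(0°)/H(0°) eclipsed 1.1; CHO(120°)/tBu(120°) eclipsed 4.0; H(240°)/H(240°) eclipsed 1.1 → 6.2 kcal/mol.
tBu at 180° (staggered): CHO(120°)/tBu(180°) gauche 1.2 → 1.2 kcal/mol.
tBu at 240° (eclipsed): H(0°)/H(0°) eclipsed 1.1; CHO(120°)/H(120°) eclipsed 1.5; H(240°)/tBu(240°) eclipsed 2.0 → 4.6 kcal/mol.
tBu at 300° (staggered): no non-H gauche contacts → 0.0 kcal/mol.
Max at 120° (6.2 kcal/mol), min at 300° (0.0 kcal/mol); barrier = 6.2 kcal/mol.

6.2 kcal/mol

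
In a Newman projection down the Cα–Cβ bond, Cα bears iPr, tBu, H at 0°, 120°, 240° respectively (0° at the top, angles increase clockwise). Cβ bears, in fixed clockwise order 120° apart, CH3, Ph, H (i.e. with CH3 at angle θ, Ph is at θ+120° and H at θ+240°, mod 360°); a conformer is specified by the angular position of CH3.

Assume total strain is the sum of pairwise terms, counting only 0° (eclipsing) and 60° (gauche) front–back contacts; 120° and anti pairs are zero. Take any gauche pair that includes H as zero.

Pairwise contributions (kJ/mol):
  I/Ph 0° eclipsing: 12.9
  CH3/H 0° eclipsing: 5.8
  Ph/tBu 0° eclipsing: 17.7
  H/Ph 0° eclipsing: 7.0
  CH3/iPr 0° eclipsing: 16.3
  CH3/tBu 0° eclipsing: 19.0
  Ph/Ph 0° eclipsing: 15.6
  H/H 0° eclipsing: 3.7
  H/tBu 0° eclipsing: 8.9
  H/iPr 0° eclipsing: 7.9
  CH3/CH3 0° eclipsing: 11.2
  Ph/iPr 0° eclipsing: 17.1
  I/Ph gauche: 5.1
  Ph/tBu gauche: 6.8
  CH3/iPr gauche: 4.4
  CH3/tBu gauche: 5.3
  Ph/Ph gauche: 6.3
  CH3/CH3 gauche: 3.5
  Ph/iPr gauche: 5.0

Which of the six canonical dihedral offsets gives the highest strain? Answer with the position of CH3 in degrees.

CH3 at 0° is eclipsed. iPr at 0° is eclipsed with CH3 at 0° (16.3); tBu at 120° is eclipsed with Ph at 120° (17.7); H at 240° is eclipsed with H at 240° (3.7). Total 37.7 kJ/mol.
CH3 at 60° is staggered. iPr at 0° is gauche with CH3 at 60° (4.4); tBu at 120° is gauche with CH3 at 60° (5.3); tBu at 120° is gauche with Ph at 180° (6.8). Total 16.5 kJ/mol.
CH3 at 120° is eclipsed. iPr at 0° is eclipsed with H at 0° (7.9); tBu at 120° is eclipsed with CH3 at 120° (19.0); H at 240° is eclipsed with Ph at 240° (7.0). Total 33.9 kJ/mol.
CH3 at 180° is staggered. iPr at 0° is gauche with Ph at 300° (5.0); tBu at 120° is gauche with CH3 at 180° (5.3). Total 10.3 kJ/mol.
CH3 at 240° is eclipsed. iPr at 0° is eclipsed with Ph at 0° (17.1); tBu at 120° is eclipsed with H at 120° (8.9); H at 240° is eclipsed with CH3 at 240° (5.8). Total 31.8 kJ/mol.
CH3 at 300° is staggered. iPr at 0° is gauche with CH3 at 300° (4.4); iPr at 0° is gauche with Ph at 60° (5.0); tBu at 120° is gauche with Ph at 60° (6.8). Total 16.2 kJ/mol.
The maximum (37.7 kJ/mol) occurs with CH3 at 0°.

0°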